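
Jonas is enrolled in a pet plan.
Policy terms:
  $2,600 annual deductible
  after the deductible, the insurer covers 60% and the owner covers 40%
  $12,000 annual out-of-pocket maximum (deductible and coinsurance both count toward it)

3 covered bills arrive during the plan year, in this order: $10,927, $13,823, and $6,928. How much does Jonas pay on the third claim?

$540

Claim 1 ($10,927): $2,600 to deductible, leaving $8,327; 40% of $8,327 = $3,330.80. Owner pays $5,930.80; OOP now $5,930.80.
Claim 2 ($13,823): 40% coinsurance on $13,823 = $5,529.20. Owner pays $5,529.20; OOP now $11,460.
Claim 3 ($6,928): 40% coinsurance on $6,928 = $2,771.20. OOP would hit $14,231.20 > $12,000, so the cap limits the owner to $12,000 − $11,460 = $540.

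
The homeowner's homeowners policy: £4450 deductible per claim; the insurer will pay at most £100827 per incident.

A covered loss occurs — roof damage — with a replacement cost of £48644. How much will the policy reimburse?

Less the £4450 deductible: £48644 − £4450 = £44194.
£44194 ≤ £100827, so the limit doesn't bind; insurer pays £44194.

£44194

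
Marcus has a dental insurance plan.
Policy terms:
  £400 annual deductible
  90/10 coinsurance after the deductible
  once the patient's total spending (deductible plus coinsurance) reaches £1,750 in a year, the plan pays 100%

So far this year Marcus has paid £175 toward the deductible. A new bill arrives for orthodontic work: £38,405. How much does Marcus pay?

£175 of the £400 deductible is already met, leaving £225.
The remaining £38,180 (= £38,405 − £225) moves to coinsurance.
Coinsurance: £38,180 × 10% = £3,818.
Patient responsibility before any cap: £225 + £3,818 = £4,043.
That would bring total out-of-pocket to £4,218, past the £1,750 cap. The patient is capped at £1,750 − £175 = £1,575 on this claim.

£1,575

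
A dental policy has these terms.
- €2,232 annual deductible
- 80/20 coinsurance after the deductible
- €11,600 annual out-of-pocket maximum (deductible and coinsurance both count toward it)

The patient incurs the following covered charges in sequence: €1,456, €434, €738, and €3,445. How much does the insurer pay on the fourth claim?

Claim 1 (€1,456): fully absorbed by the deductible. Patient pays €1,456; OOP now €1,456. Plan pays €1,456 − €1,456 = €0.
Claim 2 (€434): all of it applies to the deductible. Cost to patient: €434. OOP to date €1,890. Insurer: €434 − €434 = €0.
Claim 3 (€738): €342 finishes the deductible; €396 goes to coinsurance; 20% of €396 = €79.20. Patient owes €421.20 (running OOP €2,311.20). Insurer: €738 − €421.20 = €316.80.
Claim 4 (€3,445): deductible met; 20% of €3,445 = €689. Patient owes €689 (running OOP €3,000.20). Insurer: €3,445 − €689 = €2,756.

€2,756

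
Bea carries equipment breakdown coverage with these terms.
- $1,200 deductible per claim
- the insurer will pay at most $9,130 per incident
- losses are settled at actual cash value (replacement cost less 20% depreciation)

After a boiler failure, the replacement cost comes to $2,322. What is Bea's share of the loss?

At 20% depreciation, ACV = $2,322 − $464.40 = $1,857.60.
After the deductible, $1,857.60 − $1,200 = $657.60 remains.
$657.60 ≤ $9,130, so the limit doesn't bind; insurer pays $657.60.
Business owner's share is the uncovered remainder: $2,322 − $657.60 = $1,664.40.

$1,664.40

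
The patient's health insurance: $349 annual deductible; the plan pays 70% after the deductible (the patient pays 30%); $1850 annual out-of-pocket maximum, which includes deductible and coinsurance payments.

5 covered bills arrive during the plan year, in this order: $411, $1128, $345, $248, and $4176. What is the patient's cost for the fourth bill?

Claim 1 — $411: $349 to deductible, leaving $62; coinsurance $62 × 30% = $18.60. Patient owes $367.60 (running OOP $367.60).
Claim 2 — $1128: 30% coinsurance on $1128 = $338.40. Patient pays $338.40; OOP now $706.
Claim 3 — $345: deductible already satisfied, so patient's share is 30% × $345 = $103.50. Patient pays $103.50; OOP now $809.50.
Claim 4 — $248: deductible already satisfied, so patient's share is 30% × $248 = $74.40. Patient pays $74.40; OOP now $883.90.

$74.40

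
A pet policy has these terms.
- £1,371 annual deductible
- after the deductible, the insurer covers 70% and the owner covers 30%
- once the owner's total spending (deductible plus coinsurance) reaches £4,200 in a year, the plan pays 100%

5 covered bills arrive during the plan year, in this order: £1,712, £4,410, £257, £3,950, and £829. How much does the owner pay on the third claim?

£77.10

Claim 1 — £1,712: £1,371 to deductible, leaving £341; coinsurance £341 × 30% = £102.30. Owner pays £1,473.30; OOP now £1,473.30.
Claim 2 — £4,410: 30% coinsurance on £4,410 = £1,323. Owner pays £1,323; OOP now £2,796.30.
Claim 3 — £257: 30% coinsurance on £257 = £77.10. Cost to owner: £77.10. OOP to date £2,873.40.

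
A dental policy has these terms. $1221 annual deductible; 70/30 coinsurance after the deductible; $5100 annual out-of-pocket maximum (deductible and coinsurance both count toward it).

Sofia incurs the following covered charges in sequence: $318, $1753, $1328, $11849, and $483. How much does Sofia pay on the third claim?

Claim 1 ($318): all of it applies to the deductible. Cost to patient: $318. OOP to date $318.
Claim 2 ($1753): $903 to deductible, leaving $850; coinsurance $850 × 30% = $255. Patient pays $1158; OOP now $1476.
Claim 3 ($1328): deductible already satisfied, so patient's share is 30% × $1328 = $398.40. Patient owes $398.40 (running OOP $1874.40).

$398.40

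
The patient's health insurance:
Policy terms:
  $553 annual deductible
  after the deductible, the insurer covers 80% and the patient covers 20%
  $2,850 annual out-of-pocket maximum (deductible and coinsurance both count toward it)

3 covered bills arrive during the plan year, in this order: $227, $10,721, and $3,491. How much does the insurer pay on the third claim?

#1 ($227): all of it applies to the deductible. Cost to patient: $227. OOP to date $227. Plan pays $227 − $227 = $0.
#2 ($10,721): deductible takes $326, $10,395 remains; coinsurance $10,395 × 20% = $2,079. Patient pays $2,405; OOP now $2,632. Insurer: $10,721 − $2,405 = $8,316.
#3 ($3,491): 20% coinsurance on $3,491 = $698.20. OOP would hit $3,330.20 > $2,850, so the cap limits the patient to $2,850 − $2,632 = $218. Insurer: $3,491 − $218 = $3,273.

$3,273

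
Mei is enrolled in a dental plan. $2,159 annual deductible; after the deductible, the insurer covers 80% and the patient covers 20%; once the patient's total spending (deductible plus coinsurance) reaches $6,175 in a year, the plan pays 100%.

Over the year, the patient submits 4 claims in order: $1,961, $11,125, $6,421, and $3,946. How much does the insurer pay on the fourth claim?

Bill 1, $1,961: entire amount goes to the deductible. Patient pays $1,961; OOP now $1,961. Insurer: $1,961 − $1,961 = $0.
Bill 2, $11,125: $198 finishes the deductible; $10,927 goes to coinsurance; 20% of $10,927 = $2,185.40. Patient pays $2,383.40; OOP now $4,344.40. Insurer: $11,125 − $2,383.40 = $8,741.60.
Bill 3, $6,421: deductible already satisfied, so patient's share is 20% × $6,421 = $1,284.20. Patient pays $1,284.20; OOP now $5,628.60. Insurer: $6,421 − $1,284.20 = $5,136.80.
Bill 4, $3,946: deductible met; 20% of $3,946 = $789.20. That would push OOP to $6,417.80, over the $6,175 cap, so patient pays $6,175 − $5,628.60 = $546.40. Plan pays $3,946 − $546.40 = $3,399.60.

$3,399.60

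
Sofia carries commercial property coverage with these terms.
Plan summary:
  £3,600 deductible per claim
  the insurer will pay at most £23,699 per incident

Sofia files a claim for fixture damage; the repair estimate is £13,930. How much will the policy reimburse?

£10,330

Subtract the deductible: £13,930 − £3,600 = £10,330.
That's under the £23,699 cap, so the insurer reimburses the full £10,330.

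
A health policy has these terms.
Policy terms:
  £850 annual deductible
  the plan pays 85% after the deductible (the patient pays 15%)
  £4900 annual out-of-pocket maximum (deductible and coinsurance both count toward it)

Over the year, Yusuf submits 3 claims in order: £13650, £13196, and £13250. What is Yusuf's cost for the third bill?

£150.60

Claim 1 (£13650): deductible takes £850, £12800 remains; coinsurance £12800 × 15% = £1920. Patient pays £2770; OOP now £2770.
Claim 2 (£13196): 15% coinsurance on £13196 = £1979.40. Patient pays £1979.40; OOP now £4749.40.
Claim 3 (£13250): deductible already satisfied, so patient's share is 15% × £13250 = £1987.50. That would push OOP to £6736.90, over the £4900 cap, so patient pays £4900 − £4749.40 = £150.60.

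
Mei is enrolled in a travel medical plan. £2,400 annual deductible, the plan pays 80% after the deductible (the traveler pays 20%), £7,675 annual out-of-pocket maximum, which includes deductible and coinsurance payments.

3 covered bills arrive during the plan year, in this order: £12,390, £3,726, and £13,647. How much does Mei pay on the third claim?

£2,531.80

#1 (£12,390): deductible takes £2,400, £9,990 remains; traveler's 20% is £1,998. Traveler pays £4,398; OOP now £4,398.
#2 (£3,726): deductible met; 20% of £3,726 = £745.20. Cost to traveler: £745.20. OOP to date £5,143.20.
#3 (£13,647): deductible met; 20% of £13,647 = £2,729.40. OOP would hit £7,872.60 > £7,675, so the cap limits the traveler to £7,675 − £5,143.20 = £2,531.80.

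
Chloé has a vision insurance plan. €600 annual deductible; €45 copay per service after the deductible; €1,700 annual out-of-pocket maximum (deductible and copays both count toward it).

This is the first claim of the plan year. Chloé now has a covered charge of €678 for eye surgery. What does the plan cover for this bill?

€33

The full €600 deductible is still open; €600 of this bill applies to it.
The remaining €78 (= €678 − €600) moves to the copay.
Copay on this service: €45.
Member responsibility before any cap: €600 + €45 = €645.
Cumulative spending €0 + €645 = €645 stays under the €1,700 maximum.
The insurer covers the remainder: €678 − €645 = €33.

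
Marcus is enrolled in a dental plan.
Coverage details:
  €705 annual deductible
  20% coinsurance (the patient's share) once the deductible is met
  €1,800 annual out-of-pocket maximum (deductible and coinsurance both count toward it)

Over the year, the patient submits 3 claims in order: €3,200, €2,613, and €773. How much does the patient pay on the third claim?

Claim 1 (€3,200): €705 to deductible, leaving €2,495; coinsurance €2,495 × 20% = €499. Patient owes €1,204 (running OOP €1,204).
Claim 2 (€2,613): deductible met; 20% of €2,613 = €522.60. Patient owes €522.60 (running OOP €1,726.60).
Claim 3 (€773): deductible already satisfied, so patient's share is 20% × €773 = €154.60. That would push OOP to €1,881.20, over the €1,800 cap, so patient pays €1,800 − €1,726.60 = €73.40.

€73.40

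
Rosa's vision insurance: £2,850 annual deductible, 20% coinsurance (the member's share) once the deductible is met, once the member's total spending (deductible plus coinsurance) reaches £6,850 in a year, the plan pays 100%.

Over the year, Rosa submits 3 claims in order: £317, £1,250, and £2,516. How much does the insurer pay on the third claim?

£986.40

Bill 1, £317: all of it applies to the deductible. Member pays £317; OOP now £317. Insurer: £317 − £317 = £0.
Bill 2, £1,250: fully absorbed by the deductible. Cost to member: £1,250. OOP to date £1,567. Insurer: £1,250 − £1,250 = £0.
Bill 3, £2,516: £1,283 finishes the deductible; £1,233 goes to coinsurance; member's 20% is £246.60. Cost to member: £1,529.60. OOP to date £3,096.60. Insurer: £2,516 − £1,529.60 = £986.40.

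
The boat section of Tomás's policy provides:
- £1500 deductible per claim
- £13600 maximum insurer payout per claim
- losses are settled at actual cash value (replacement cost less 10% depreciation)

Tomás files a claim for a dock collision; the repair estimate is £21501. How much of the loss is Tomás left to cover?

Depreciate 10%: the covered value is £21501 × 0.9 = £19350.90.
Subtract the deductible: £19350.90 − £1500 = £17850.90.
Since £17850.90 > £13600, the payout is capped at £13600.
The owner bears the rest of the original loss: £21501 − £13600 = £7901.

£7901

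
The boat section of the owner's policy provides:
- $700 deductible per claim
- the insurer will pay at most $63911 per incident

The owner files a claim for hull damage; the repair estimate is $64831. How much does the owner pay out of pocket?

Less the $700 deductible: $64831 − $700 = $64131.
Since $64131 > $63911, the payout is capped at $63911.
Owner's share is the uncovered remainder: $64831 − $63911 = $920.

$920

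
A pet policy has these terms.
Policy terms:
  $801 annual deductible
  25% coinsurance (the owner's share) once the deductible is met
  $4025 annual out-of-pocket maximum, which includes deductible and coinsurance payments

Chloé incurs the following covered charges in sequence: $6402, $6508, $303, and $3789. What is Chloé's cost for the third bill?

#1 ($6402): $801 to deductible, leaving $5601; coinsurance $5601 × 25% = $1400.25. Owner pays $2201.25; OOP now $2201.25.
#2 ($6508): deductible met; 25% of $6508 = $1627. Owner pays $1627; OOP now $3828.25.
#3 ($303): deductible met; 25% of $303 = $75.75. Owner owes $75.75 (running OOP $3904).

$75.75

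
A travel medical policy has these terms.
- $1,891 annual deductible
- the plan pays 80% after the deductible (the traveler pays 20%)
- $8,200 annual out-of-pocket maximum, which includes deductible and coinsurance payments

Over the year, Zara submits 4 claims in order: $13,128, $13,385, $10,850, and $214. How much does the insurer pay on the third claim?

Claim 1 ($13,128): deductible takes $1,891, $11,237 remains; traveler's 20% is $2,247.40. Traveler pays $4,138.40; OOP now $4,138.40. Insurer: $13,128 − $4,138.40 = $8,989.60.
Claim 2 ($13,385): 20% coinsurance on $13,385 = $2,677. Traveler owes $2,677 (running OOP $6,815.40). Plan pays $13,385 − $2,677 = $10,708.
Claim 3 ($10,850): 20% coinsurance on $10,850 = $2,170. OOP would hit $8,985.40 > $8,200, so the cap limits the traveler to $8,200 − $6,815.40 = $1,384.60. Insurer: $10,850 − $1,384.60 = $9,465.40.

$9,465.40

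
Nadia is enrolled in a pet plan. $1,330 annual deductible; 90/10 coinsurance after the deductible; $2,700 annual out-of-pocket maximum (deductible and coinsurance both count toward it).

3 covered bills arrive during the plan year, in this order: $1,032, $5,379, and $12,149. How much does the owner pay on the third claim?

$861.90

Bill 1, $1,032: fully absorbed by the deductible. Owner owes $1,032 (running OOP $1,032).
Bill 2, $5,379: $298 finishes the deductible; $5,081 goes to coinsurance; owner's 10% is $508.10. Cost to owner: $806.10. OOP to date $1,838.10.
Bill 3, $12,149: 10% coinsurance on $12,149 = $1,214.90. That would push OOP to $3,053, over the $2,700 cap, so owner pays $2,700 − $1,838.10 = $861.90.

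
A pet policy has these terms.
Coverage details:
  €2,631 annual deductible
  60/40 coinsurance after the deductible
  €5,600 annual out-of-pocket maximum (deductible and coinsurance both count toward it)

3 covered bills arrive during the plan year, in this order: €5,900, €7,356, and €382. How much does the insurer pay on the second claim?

Bill 1, €5,900: €2,631 to deductible, leaving €3,269; owner's 40% is €1,307.60. Owner owes €3,938.60 (running OOP €3,938.60). Insurer: €5,900 − €3,938.60 = €1,961.40.
Bill 2, €7,356: deductible already satisfied, so owner's share is 40% × €7,356 = €2,942.40. Adding that to €3,938.60 gives €6,881, past the €5,600 cap; owner pays only €5,600 − €3,938.60 = €1,661.40. Plan pays €7,356 − €1,661.40 = €5,694.60.

€5,694.60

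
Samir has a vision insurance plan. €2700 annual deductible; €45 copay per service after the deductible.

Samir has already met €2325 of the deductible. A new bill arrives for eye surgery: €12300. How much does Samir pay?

Remaining deductible: €2700 − €2325 = €375.
The remaining €11925 (= €12300 − €375) moves to the copay.
Copay on this service: €45.
So the member owes €375 + €45 = €420.

€420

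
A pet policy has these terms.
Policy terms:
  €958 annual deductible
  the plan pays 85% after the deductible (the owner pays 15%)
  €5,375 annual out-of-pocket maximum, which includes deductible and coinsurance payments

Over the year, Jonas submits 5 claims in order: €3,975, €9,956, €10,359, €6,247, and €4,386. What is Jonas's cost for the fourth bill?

Claim 1 (€3,975): €958 finishes the deductible; €3,017 goes to coinsurance; coinsurance €3,017 × 15% = €452.55. Owner pays €1,410.55; OOP now €1,410.55.
Claim 2 (€9,956): 15% coinsurance on €9,956 = €1,493.40. Cost to owner: €1,493.40. OOP to date €2,903.95.
Claim 3 (€10,359): 15% coinsurance on €10,359 = €1,553.85. Owner pays €1,553.85; OOP now €4,457.80.
Claim 4 (€6,247): deductible already satisfied, so owner's share is 15% × €6,247 = €937.05. OOP would hit €5,394.85 > €5,375, so the cap limits the owner to €5,375 − €4,457.80 = €917.20.

€917.20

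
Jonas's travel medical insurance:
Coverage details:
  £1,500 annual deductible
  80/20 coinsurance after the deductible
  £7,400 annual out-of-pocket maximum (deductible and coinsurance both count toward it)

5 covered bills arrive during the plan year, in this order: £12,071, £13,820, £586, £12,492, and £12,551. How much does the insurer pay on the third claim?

£468.80

Bill 1, £12,071: deductible takes £1,500, £10,571 remains; 20% of £10,571 = £2,114.20. Traveler pays £3,614.20; OOP now £3,614.20. Plan pays £12,071 − £3,614.20 = £8,456.80.
Bill 2, £13,820: deductible met; 20% of £13,820 = £2,764. Traveler owes £2,764 (running OOP £6,378.20). Plan pays £13,820 − £2,764 = £11,056.
Bill 3, £586: deductible met; 20% of £586 = £117.20. Traveler pays £117.20; OOP now £6,495.40. Insurer: £586 − £117.20 = £468.80.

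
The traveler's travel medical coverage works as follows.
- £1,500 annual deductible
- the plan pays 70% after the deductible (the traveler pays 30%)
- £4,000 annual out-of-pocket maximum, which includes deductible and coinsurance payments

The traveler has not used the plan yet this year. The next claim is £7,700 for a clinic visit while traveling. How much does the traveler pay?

Deductible not yet touched, so the first £1,500 of the bill goes to the deductible.
The remaining £6,200 (= £7,700 − £1,500) moves to coinsurance.
Traveler's 30% share of £6,200 is £1,860.
So the traveler owes £1,500 + £1,860 = £3,360 before any cap.
Total out-of-pocket so far would be £0 + £3,360 = £3,360, below the £4,000 cap — no reduction.

£3,360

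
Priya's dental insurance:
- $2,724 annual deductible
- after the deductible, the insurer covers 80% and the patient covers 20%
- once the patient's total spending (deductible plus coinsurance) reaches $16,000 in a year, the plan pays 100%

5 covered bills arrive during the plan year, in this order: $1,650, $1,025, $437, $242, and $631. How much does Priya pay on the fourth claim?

Claim 1 — $1,650: fully absorbed by the deductible. Patient owes $1,650 (running OOP $1,650).
Claim 2 — $1,025: entire amount goes to the deductible. Patient owes $1,025 (running OOP $2,675).
Claim 3 — $437: $49 finishes the deductible; $388 goes to coinsurance; 20% of $388 = $77.60. Cost to patient: $126.60. OOP to date $2,801.60.
Claim 4 — $242: deductible already satisfied, so patient's share is 20% × $242 = $48.40. Patient owes $48.40 (running OOP $2,850).

$48.40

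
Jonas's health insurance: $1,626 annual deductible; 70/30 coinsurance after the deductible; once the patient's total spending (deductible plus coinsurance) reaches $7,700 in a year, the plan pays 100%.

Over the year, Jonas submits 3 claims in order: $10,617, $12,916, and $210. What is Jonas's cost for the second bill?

Claim 1 — $10,617: deductible takes $1,626, $8,991 remains; 30% of $8,991 = $2,697.30. Cost to patient: $4,323.30. OOP to date $4,323.30.
Claim 2 — $12,916: 30% coinsurance on $12,916 = $3,874.80. Adding that to $4,323.30 gives $8,198.10, past the $7,700 cap; patient pays only $7,700 − $4,323.30 = $3,376.70.

$3,376.70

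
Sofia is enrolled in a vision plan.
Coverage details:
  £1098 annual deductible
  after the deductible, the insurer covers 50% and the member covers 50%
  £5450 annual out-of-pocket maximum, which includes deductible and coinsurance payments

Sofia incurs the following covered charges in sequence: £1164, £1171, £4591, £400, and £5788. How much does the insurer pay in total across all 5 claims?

Bill 1, £1164: deductible takes £1098, £66 remains; member's 50% is £33. Member owes £1131 (running OOP £1131). Insurer: £1164 − £1131 = £33.
Bill 2, £1171: deductible met; 50% of £1171 = £585.50. Member owes £585.50 (running OOP £1716.50). Insurer: £1171 − £585.50 = £585.50.
Bill 3, £4591: deductible met; 50% of £4591 = £2295.50. Member pays £2295.50; OOP now £4012. Plan pays £4591 − £2295.50 = £2295.50.
Bill 4, £400: deductible met; 50% of £400 = £200. Member pays £200; OOP now £4212. Insurer: £400 − £200 = £200.
Bill 5, £5788: deductible met; 50% of £5788 = £2894. Adding that to £4212 gives £7106, past the £5450 cap; member pays only £5450 − £4212 = £1238. Plan pays £5788 − £1238 = £4550.
Insurer total: £33 + £585.50 + £2295.50 + £200 + £4550 = £7664.

£7664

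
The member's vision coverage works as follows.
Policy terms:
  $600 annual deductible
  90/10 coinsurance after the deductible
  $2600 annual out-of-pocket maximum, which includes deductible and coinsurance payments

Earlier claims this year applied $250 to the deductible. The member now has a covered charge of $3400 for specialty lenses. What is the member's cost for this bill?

$250 of the $600 deductible is already met, leaving $350.
The remaining $3050 (= $3400 − $350) moves to coinsurance.
10% of $3050 = $305 falls to the member.
Member responsibility before any cap: $350 + $305 = $655.
Total out-of-pocket so far would be $250 + $655 = $905, below the $2600 cap — no reduction.

$655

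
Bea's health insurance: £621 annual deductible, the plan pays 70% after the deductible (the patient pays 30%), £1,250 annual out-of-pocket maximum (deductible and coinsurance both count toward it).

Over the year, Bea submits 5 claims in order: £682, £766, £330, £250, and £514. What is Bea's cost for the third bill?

Bill 1, £682: deductible takes £621, £61 remains; coinsurance £61 × 30% = £18.30. Patient owes £639.30 (running OOP £639.30).
Bill 2, £766: deductible met; 30% of £766 = £229.80. Cost to patient: £229.80. OOP to date £869.10.
Bill 3, £330: deductible met; 30% of £330 = £99. Patient owes £99 (running OOP £968.10).

£99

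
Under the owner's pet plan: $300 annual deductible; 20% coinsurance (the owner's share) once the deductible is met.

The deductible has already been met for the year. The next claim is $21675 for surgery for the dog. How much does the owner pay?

With the deductible met, the entire $21675 is subject to coinsurance.
Owner's 20% share of $21675 is $4335.

$4335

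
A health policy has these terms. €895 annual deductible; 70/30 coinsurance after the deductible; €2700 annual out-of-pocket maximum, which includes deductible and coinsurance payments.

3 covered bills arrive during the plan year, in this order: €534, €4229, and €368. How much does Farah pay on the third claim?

Bill 1, €534: all of it applies to the deductible. Patient owes €534 (running OOP €534).
Bill 2, €4229: deductible takes €361, €3868 remains; patient's 30% is €1160.40. Cost to patient: €1521.40. OOP to date €2055.40.
Bill 3, €368: deductible already satisfied, so patient's share is 30% × €368 = €110.40. Patient owes €110.40 (running OOP €2165.80).

€110.40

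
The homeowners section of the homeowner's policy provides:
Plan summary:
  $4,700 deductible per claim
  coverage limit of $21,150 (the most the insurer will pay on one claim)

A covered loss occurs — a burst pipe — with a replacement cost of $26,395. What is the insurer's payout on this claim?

Less the $4,700 deductible: $26,395 − $4,700 = $21,695.
$21,695 exceeds the $21,150 limit, so the insurer pays the limit: $21,150.

$21,150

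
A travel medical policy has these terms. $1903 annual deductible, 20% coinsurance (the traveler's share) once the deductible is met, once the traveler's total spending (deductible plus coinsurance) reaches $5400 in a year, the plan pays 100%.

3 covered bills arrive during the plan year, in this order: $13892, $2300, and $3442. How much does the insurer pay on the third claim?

$2802.80

#1 ($13892): $1903 finishes the deductible; $11989 goes to coinsurance; coinsurance $11989 × 20% = $2397.80. Traveler owes $4300.80 (running OOP $4300.80). Insurer: $13892 − $4300.80 = $9591.20.
#2 ($2300): deductible already satisfied, so traveler's share is 20% × $2300 = $460. Cost to traveler: $460. OOP to date $4760.80. Plan pays $2300 − $460 = $1840.
#3 ($3442): 20% coinsurance on $3442 = $688.40. Adding that to $4760.80 gives $5449.20, past the $5400 cap; traveler pays only $5400 − $4760.80 = $639.20. Insurer: $3442 − $639.20 = $2802.80.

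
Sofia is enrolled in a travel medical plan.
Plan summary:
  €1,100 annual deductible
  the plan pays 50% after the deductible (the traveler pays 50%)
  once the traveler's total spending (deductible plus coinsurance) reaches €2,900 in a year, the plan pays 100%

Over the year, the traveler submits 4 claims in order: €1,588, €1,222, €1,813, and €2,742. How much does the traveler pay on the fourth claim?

Claim 1 — €1,588: €1,100 to deductible, leaving €488; 50% of €488 = €244. Traveler owes €1,344 (running OOP €1,344).
Claim 2 — €1,222: deductible already satisfied, so traveler's share is 50% × €1,222 = €611. Traveler owes €611 (running OOP €1,955).
Claim 3 — €1,813: deductible already satisfied, so traveler's share is 50% × €1,813 = €906.50. Cost to traveler: €906.50. OOP to date €2,861.50.
Claim 4 — €2,742: deductible met; 50% of €2,742 = €1,371. Adding that to €2,861.50 gives €4,232.50, past the €2,900 cap; traveler pays only €2,900 − €2,861.50 = €38.50.

€38.50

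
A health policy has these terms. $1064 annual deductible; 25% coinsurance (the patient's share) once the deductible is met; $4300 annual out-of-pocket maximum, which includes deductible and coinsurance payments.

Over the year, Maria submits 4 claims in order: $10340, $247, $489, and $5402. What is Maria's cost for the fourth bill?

Claim 1 — $10340: $1064 to deductible, leaving $9276; 25% of $9276 = $2319. Patient pays $3383; OOP now $3383.
Claim 2 — $247: 25% coinsurance on $247 = $61.75. Cost to patient: $61.75. OOP to date $3444.75.
Claim 3 — $489: deductible met; 25% of $489 = $122.25. Patient pays $122.25; OOP now $3567.
Claim 4 — $5402: deductible met; 25% of $5402 = $1350.50. That would push OOP to $4917.50, over the $4300 cap, so patient pays $4300 − $3567 = $733.

$733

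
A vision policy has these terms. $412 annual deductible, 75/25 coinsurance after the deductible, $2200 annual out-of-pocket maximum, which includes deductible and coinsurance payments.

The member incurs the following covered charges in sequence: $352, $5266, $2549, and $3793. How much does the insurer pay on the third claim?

$2062.50

Bill 1, $352: entire amount goes to the deductible. Member pays $352; OOP now $352. Insurer: $352 − $352 = $0.
Bill 2, $5266: $60 to deductible, leaving $5206; coinsurance $5206 × 25% = $1301.50. Member owes $1361.50 (running OOP $1713.50). Plan pays $5266 − $1361.50 = $3904.50.
Bill 3, $2549: deductible met; 25% of $2549 = $637.25. That would push OOP to $2350.75, over the $2200 cap, so member pays $2200 − $1713.50 = $486.50. Insurer: $2549 − $486.50 = $2062.50.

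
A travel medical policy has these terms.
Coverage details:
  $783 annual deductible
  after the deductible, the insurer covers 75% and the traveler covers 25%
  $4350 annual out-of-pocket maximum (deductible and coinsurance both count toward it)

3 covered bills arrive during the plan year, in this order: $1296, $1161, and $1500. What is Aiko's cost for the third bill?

$375

Claim 1 — $1296: deductible takes $783, $513 remains; 25% of $513 = $128.25. Cost to traveler: $911.25. OOP to date $911.25.
Claim 2 — $1161: 25% coinsurance on $1161 = $290.25. Traveler owes $290.25 (running OOP $1201.50).
Claim 3 — $1500: deductible already satisfied, so traveler's share is 25% × $1500 = $375. Cost to traveler: $375. OOP to date $1576.50.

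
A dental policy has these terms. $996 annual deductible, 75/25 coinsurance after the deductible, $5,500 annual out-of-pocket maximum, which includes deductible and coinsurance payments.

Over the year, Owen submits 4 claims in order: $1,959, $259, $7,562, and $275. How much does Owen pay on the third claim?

Claim 1 ($1,959): $996 finishes the deductible; $963 goes to coinsurance; coinsurance $963 × 25% = $240.75. Cost to patient: $1,236.75. OOP to date $1,236.75.
Claim 2 ($259): 25% coinsurance on $259 = $64.75. Cost to patient: $64.75. OOP to date $1,301.50.
Claim 3 ($7,562): deductible met; 25% of $7,562 = $1,890.50. Cost to patient: $1,890.50. OOP to date $3,192.

$1,890.50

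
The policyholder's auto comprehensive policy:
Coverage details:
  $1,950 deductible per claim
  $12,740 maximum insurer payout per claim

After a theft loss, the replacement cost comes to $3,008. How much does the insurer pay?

After the deductible, $3,008 − $1,950 = $1,058 remains.
$1,058 is within the $12,740 limit, so the insurer pays $1,058.

$1,058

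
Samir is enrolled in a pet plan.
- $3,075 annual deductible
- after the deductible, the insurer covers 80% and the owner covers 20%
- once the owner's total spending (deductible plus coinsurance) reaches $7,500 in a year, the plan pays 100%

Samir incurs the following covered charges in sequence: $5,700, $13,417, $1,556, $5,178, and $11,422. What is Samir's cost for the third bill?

$311.20

Bill 1, $5,700: deductible takes $3,075, $2,625 remains; coinsurance $2,625 × 20% = $525. Owner owes $3,600 (running OOP $3,600).
Bill 2, $13,417: 20% coinsurance on $13,417 = $2,683.40. Owner pays $2,683.40; OOP now $6,283.40.
Bill 3, $1,556: 20% coinsurance on $1,556 = $311.20. Cost to owner: $311.20. OOP to date $6,594.60.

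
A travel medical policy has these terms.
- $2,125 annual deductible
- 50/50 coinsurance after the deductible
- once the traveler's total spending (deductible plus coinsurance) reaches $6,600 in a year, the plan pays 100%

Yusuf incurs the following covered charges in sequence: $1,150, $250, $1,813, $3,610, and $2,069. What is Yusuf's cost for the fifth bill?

$1,034.50

#1 ($1,150): fully absorbed by the deductible. Cost to traveler: $1,150. OOP to date $1,150.
#2 ($250): entire amount goes to the deductible. Cost to traveler: $250. OOP to date $1,400.
#3 ($1,813): $725 finishes the deductible; $1,088 goes to coinsurance; coinsurance $1,088 × 50% = $544. Traveler owes $1,269 (running OOP $2,669).
#4 ($3,610): 50% coinsurance on $3,610 = $1,805. Cost to traveler: $1,805. OOP to date $4,474.
#5 ($2,069): 50% coinsurance on $2,069 = $1,034.50. Traveler owes $1,034.50 (running OOP $5,508.50).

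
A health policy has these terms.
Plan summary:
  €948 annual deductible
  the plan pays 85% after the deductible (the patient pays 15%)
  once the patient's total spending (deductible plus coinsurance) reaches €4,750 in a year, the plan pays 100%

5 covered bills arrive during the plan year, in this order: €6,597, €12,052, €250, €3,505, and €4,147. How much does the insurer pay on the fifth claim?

Claim 1 — €6,597: €948 to deductible, leaving €5,649; coinsurance €5,649 × 15% = €847.35. Patient owes €1,795.35 (running OOP €1,795.35). Insurer: €6,597 − €1,795.35 = €4,801.65.
Claim 2 — €12,052: deductible already satisfied, so patient's share is 15% × €12,052 = €1,807.80. Cost to patient: €1,807.80. OOP to date €3,603.15. Plan pays €12,052 − €1,807.80 = €10,244.20.
Claim 3 — €250: deductible already satisfied, so patient's share is 15% × €250 = €37.50. Cost to patient: €37.50. OOP to date €3,640.65. Insurer: €250 − €37.50 = €212.50.
Claim 4 — €3,505: deductible met; 15% of €3,505 = €525.75. Patient owes €525.75 (running OOP €4,166.40). Insurer: €3,505 − €525.75 = €2,979.25.
Claim 5 — €4,147: deductible already satisfied, so patient's share is 15% × €4,147 = €622.05. Adding that to €4,166.40 gives €4,788.45, past the €4,750 cap; patient pays only €4,750 − €4,166.40 = €583.60. Plan pays €4,147 − €583.60 = €3,563.40.

€3,563.40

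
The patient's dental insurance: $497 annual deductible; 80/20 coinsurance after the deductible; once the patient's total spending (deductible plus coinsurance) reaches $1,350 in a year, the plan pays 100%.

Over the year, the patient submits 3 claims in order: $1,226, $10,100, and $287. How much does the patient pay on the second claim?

Claim 1 — $1,226: deductible takes $497, $729 remains; 20% of $729 = $145.80. Patient owes $642.80 (running OOP $642.80).
Claim 2 — $10,100: 20% coinsurance on $10,100 = $2,020. OOP would hit $2,662.80 > $1,350, so the cap limits the patient to $1,350 − $642.80 = $707.20.

$707.20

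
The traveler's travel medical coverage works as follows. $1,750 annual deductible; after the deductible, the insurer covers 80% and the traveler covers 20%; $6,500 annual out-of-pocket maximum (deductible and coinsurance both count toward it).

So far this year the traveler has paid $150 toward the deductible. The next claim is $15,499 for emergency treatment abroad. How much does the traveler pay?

Deductible still to meet: $1,750 − $150 = $1,600.
That leaves $15,499 − $1,600 = $13,899 for coinsurance.
Traveler's 20% share of $13,899 is $2,779.80.
Traveler responsibility before any cap: $1,600 + $2,779.80 = $4,379.80.
Year-to-date out-of-pocket becomes $150 + $4,379.80 = $4,529.80, still under the $6,500 maximum, so no cap applies.

$4,379.80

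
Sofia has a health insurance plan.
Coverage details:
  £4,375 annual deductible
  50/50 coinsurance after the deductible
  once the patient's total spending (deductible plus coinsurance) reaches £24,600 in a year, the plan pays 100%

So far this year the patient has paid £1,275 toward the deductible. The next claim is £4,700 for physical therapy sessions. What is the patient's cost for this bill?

£3,900

£1,275 of the £4,375 deductible is already met, leaving £3,100.
The remaining £1,600 (= £4,700 − £3,100) moves to coinsurance.
Patient's 50% share of £1,600 is £800.
Patient responsibility before any cap: £3,100 + £800 = £3,900.
Year-to-date out-of-pocket becomes £1,275 + £3,900 = £5,175, still under the £24,600 maximum, so no cap applies.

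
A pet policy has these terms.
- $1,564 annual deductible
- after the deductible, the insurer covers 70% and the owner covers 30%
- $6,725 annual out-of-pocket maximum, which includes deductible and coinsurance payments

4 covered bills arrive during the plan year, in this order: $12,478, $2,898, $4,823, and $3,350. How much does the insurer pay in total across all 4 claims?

$16,824

Bill 1, $12,478: $1,564 finishes the deductible; $10,914 goes to coinsurance; owner's 30% is $3,274.20. Cost to owner: $4,838.20. OOP to date $4,838.20. Plan pays $12,478 − $4,838.20 = $7,639.80.
Bill 2, $2,898: deductible already satisfied, so owner's share is 30% × $2,898 = $869.40. Owner owes $869.40 (running OOP $5,707.60). Insurer: $2,898 − $869.40 = $2,028.60.
Bill 3, $4,823: 30% coinsurance on $4,823 = $1,446.90. Adding that to $5,707.60 gives $7,154.50, past the $6,725 cap; owner pays only $6,725 − $5,707.60 = $1,017.40. Plan pays $4,823 − $1,017.40 = $3,805.60.
Bill 4, $3,350: deductible already satisfied, so owner's share is 30% × $3,350 = $1,005. OOP would hit $7,730 > $6,725, so the cap limits the owner to $6,725 − $6,725 = $0. Plan pays $3,350 − $0 = $3,350.
Insurer total = bills − owner's total = $23,549 − $6,725 = $16,824.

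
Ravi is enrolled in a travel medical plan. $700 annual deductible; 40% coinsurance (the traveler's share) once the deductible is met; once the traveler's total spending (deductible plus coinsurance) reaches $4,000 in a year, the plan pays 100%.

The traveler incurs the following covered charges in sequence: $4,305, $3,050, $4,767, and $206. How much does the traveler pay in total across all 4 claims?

#1 ($4,305): $700 finishes the deductible; $3,605 goes to coinsurance; 40% of $3,605 = $1,442. Cost to traveler: $2,142. OOP to date $2,142.
#2 ($3,050): deductible met; 40% of $3,050 = $1,220. Cost to traveler: $1,220. OOP to date $3,362.
#3 ($4,767): deductible met; 40% of $4,767 = $1,906.80. OOP would hit $5,268.80 > $4,000, so the cap limits the traveler to $4,000 − $3,362 = $638.
#4 ($206): deductible already satisfied, so traveler's share is 40% × $206 = $82.40. OOP would hit $4,082.40 > $4,000, so the cap limits the traveler to $4,000 − $4,000 = $0.
Summing the traveler's payments: $2,142 + $1,220 + $638 + $0 = $4,000.

$4,000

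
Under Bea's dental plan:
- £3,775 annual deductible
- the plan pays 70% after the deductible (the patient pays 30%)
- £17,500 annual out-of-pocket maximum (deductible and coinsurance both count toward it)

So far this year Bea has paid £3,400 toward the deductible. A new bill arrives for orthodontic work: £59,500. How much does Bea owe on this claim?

£14,100

£3,400 of the £3,775 deductible is already met, leaving £375.
The remaining £59,125 (= £59,500 − £375) moves to coinsurance.
Patient's 30% share of £59,125 is £17,737.50.
Patient responsibility before any cap: £375 + £17,737.50 = £18,112.50.
Year-to-date out-of-pocket would reach £3,400 + £18,112.50 = £21,512.50, above the £17,500 maximum, so the patient pays only £17,500 − £3,400 = £14,100.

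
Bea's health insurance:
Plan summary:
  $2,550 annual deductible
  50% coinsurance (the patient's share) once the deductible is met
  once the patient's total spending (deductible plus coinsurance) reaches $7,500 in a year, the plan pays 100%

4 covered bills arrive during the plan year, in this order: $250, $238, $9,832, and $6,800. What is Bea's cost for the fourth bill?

Bill 1, $250: fully absorbed by the deductible. Cost to patient: $250. OOP to date $250.
Bill 2, $238: all of it applies to the deductible. Patient owes $238 (running OOP $488).
Bill 3, $9,832: $2,062 to deductible, leaving $7,770; 50% of $7,770 = $3,885. Patient owes $5,947 (running OOP $6,435).
Bill 4, $6,800: deductible met; 50% of $6,800 = $3,400. Adding that to $6,435 gives $9,835, past the $7,500 cap; patient pays only $7,500 − $6,435 = $1,065.

$1,065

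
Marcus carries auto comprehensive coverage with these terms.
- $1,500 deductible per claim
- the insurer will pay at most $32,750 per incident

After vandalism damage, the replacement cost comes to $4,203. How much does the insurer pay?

$2,703

Subtract the deductible: $4,203 − $1,500 = $2,703.
$2,703 is within the $32,750 limit, so the insurer pays $2,703.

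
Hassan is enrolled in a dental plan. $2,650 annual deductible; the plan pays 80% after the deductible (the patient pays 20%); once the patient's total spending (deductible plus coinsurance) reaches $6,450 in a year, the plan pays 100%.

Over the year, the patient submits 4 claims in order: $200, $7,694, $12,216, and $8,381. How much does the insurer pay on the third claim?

$9,772.80

#1 ($200): entire amount goes to the deductible. Patient owes $200 (running OOP $200). Insurer: $200 − $200 = $0.
#2 ($7,694): $2,450 to deductible, leaving $5,244; patient's 20% is $1,048.80. Cost to patient: $3,498.80. OOP to date $3,698.80. Insurer: $7,694 − $3,498.80 = $4,195.20.
#3 ($12,216): 20% coinsurance on $12,216 = $2,443.20. Patient pays $2,443.20; OOP now $6,142. Insurer: $12,216 − $2,443.20 = $9,772.80.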